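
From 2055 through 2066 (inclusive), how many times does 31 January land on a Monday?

2

Day of week of January 31 in each year:
2055: Sun, 2056: Mon ✓, 2057: Wed, 2058: Thu, 2059: Fri, 2060: Sat, 2061: Mon ✓, 2062: Tue, 2063: Wed, 2064: Thu, 2065: Sat, 2066: Sun
Mondays: 2056, 2061.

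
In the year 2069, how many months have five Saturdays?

4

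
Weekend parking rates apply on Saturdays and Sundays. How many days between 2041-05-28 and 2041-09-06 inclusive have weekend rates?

28

2041-05-28 is a Tuesday.
The range spans 102 days (inclusive of both endpoints).
102 = 7 × 14 + 4, so there are 14 full weeks plus 4 extra days.
Each full week contributes 2 weekend days (Sat, Sun): 14 × 2 = 28.
The 4 extra days are Tuesday, Wednesday, Thursday, Friday — none qualify.
Total: 28 + 0 = 28.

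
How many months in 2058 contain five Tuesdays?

A month has five Tuesdays exactly when Tuesday falls within its first (length − 28) days.
Jan: 31 days, starts Tue → 5 of Tue, Wed, Thu ✓
Feb: 28 days, starts Fri → 5 of (none)
Mar: 31 days, starts Fri → 5 of Fri, Sat, Sun
Apr: 30 days, starts Mon → 5 of Mon, Tue ✓
May: 31 days, starts Wed → 5 of Wed, Thu, Fri
Jun: 30 days, starts Sat → 5 of Sat, Sun
Jul: 31 days, starts Mon → 5 of Mon, Tue, Wed ✓
Aug: 31 days, starts Thu → 5 of Thu, Fri, Sat
Sep: 30 days, starts Sun → 5 of Sun, Mon
Oct: 31 days, starts Tue → 5 of Tue, Wed, Thu ✓
Nov: 30 days, starts Fri → 5 of Fri, Sat
Dec: 31 days, starts Sun → 5 of Sun, Mon, Tue ✓
Months with five Tuesdays: Jan, Apr, Jul, Oct, Dec.

5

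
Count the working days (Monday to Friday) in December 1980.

23

December 1, 1980 is a Monday.
That's 31 days from start to end, counting both.
31 = 7 × 4 + 3, so there are 4 full weeks plus 3 extra days.
Each full week contributes 5 weekdays (Mon–Fri): 4 × 5 = 20.
The 3 extra days are Monday, Tuesday, Wednesday — 3 of them qualify.
Total: 20 + 3 = 23.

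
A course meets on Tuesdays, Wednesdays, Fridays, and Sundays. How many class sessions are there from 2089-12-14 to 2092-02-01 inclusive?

446

2089-12-14 is a Wednesday.
From 2089-12-14 to 2092-02-01 is 780 days inclusive.
780 = 7 × 111 + 3, so there are 111 full weeks plus 3 extra days.
Each full week contributes 4 days from the set (Tue, Wed, Fri, Sun): 111 × 4 = 444.
The 3 extra days are Wed, Thu, Fri — 2 of them qualify.
Total: 444 + 2 = 446.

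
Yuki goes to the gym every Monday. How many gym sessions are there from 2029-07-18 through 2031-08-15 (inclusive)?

108

2029-07-18 is a Wednesday.
That's 759 days from start to end, counting both.
759 = 7 × 108 + 3, so there are 108 full weeks plus 3 extra days.
Each full week contributes one Monday: 108 so far.
The 3 extra days are Wednesday, Thursday, Friday — none qualify.
Total: 108 + 0 = 108.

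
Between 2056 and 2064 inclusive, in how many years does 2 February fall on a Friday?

2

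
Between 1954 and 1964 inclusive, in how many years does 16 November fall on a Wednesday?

2

Day of week of November 16 in each year:
1954: Tue, 1955: Wed ✓, 1956: Fri, 1957: Sat, 1958: Sun, 1959: Mon, 1960: Wed ✓, 1961: Thu, 1962: Fri, 1963: Sat, 1964: Mon
Wednesdays: 1955, 1960.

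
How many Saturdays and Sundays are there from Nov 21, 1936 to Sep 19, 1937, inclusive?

Nov 21, 1936 is a Saturday.
That's 303 days from start to end, counting both.
303 = 7 × 43 + 2, so there are 43 full weeks plus 2 extra days.
Each full week contributes 2 weekend days (Sat, Sun): 43 × 2 = 86.
The 2 extra days are Sat, Sun — 2 of them qualify.
Total: 86 + 2 = 88.

88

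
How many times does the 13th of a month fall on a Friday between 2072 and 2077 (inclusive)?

10

Friday-the-13ths by year:
2072: May
2073: Jan, Oct
2074: Apr, Jul
2075: Sep, Dec
2076: Mar, Nov
2077: Aug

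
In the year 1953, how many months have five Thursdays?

5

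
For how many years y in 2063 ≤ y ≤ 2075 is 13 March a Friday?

2

Day of week of March 13 in each year:
2063: Tue, 2064: Thu, 2065: Fri ✓, 2066: Sat, 2067: Sun, 2068: Tue, 2069: Wed, 2070: Thu, 2071: Fri ✓, 2072: Sun, 2073: Mon, 2074: Tue, 2075: Wed
Fridays: 2065, 2071.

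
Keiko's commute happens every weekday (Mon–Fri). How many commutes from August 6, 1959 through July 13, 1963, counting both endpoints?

1027

August 6, 1959 is a Thursday.
The range spans 1438 days (inclusive of both endpoints).
1438 = 7 × 205 + 3, so there are 205 full weeks plus 3 extra days.
Each full week contributes 5 weekdays (Mon–Fri): 205 × 5 = 1025.
The 3 extra days are Thursday, Friday, Saturday — 2 of them qualify.
Total: 1025 + 2 = 1027.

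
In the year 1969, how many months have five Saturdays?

4

A month has five Saturdays exactly when Saturday falls within its first (length − 28) days.
Jan: 31 days, starts Wed → 5 of Wed, Thu, Fri
Feb: 28 days, starts Sat → 5 of (none)
Mar: 31 days, starts Sat → 5 of Sat, Sun, Mon ✓
Apr: 30 days, starts Tue → 5 of Tue, Wed
May: 31 days, starts Thu → 5 of Thu, Fri, Sat ✓
Jun: 30 days, starts Sun → 5 of Sun, Mon
Jul: 31 days, starts Tue → 5 of Tue, Wed, Thu
Aug: 31 days, starts Fri → 5 of Fri, Sat, Sun ✓
Sep: 30 days, starts Mon → 5 of Mon, Tue
Oct: 31 days, starts Wed → 5 of Wed, Thu, Fri
Nov: 30 days, starts Sat → 5 of Sat, Sun ✓
Dec: 31 days, starts Mon → 5 of Mon, Tue, Wed
Months with five Saturdays: Mar, May, Aug, Nov.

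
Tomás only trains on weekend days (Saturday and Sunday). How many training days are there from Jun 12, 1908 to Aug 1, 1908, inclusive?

Jun 12, 1908 is a Friday.
From Jun 12, 1908 to Aug 1, 1908 is 51 days inclusive.
51 = 7 × 7 + 2, so there are 7 full weeks plus 2 extra days.
Each full week contributes 2 weekend days (Sat, Sun): 7 × 2 = 14.
The 2 extra days are Friday, Saturday — 1 of them qualifies.
Total: 14 + 1 = 15.

15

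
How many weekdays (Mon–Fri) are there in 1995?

260 weekdays

1995-01-01 is a Sunday.
From 1995-01-01 to 1995-12-31 is 365 days inclusive.
365 = 7 × 52 + 1, so there are 52 full weeks plus 1 extra day.
Each full week contributes 5 weekdays (Mon–Fri): 52 × 5 = 260.
The 1 extra day is Sunday — none qualify.
Total: 260 + 0 = 260.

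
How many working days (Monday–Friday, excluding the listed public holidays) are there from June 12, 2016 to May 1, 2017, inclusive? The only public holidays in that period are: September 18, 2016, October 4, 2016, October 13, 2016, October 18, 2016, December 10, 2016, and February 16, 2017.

June 12, 2016 is a Sunday.
From June 12, 2016 to May 1, 2017 is 324 days inclusive.
324 = 7 × 46 + 2, so there are 46 full weeks plus 2 extra days.
Each full week contributes 5 weekdays (Mon–Fri): 46 × 5 = 230.
The 2 extra days are Sunday, Monday — 1 of them qualifies.
Total: 230 + 1 = 231.
Holidays: September 18, 2016 (Sun); October 4, 2016 (Tue); October 13, 2016 (Thu); October 18, 2016 (Tue); December 10, 2016 (Sat); February 16, 2017 (Thu).
4 of the 6 holidays fall on weekdays; the rest are weekends and were already excluded.
Business days: 231 − 4 = 227.

227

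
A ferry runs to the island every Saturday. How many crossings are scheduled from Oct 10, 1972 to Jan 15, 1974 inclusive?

Oct 10, 1972 is a Tuesday.
That's 463 days from start to end, counting both.
463 = 7 × 66 + 1, so there are 66 full weeks plus 1 extra day.
Each full week contributes one Saturday: 66 so far.
The 1 extra day is Tue — none qualify.
Total: 66 + 0 = 66.

66 Saturdays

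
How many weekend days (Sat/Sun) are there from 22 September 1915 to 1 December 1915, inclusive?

22 September 1915 is a Wednesday.
That's 71 days from start to end, counting both.
71 = 7 × 10 + 1, so there are 10 full weeks plus 1 extra day.
Each full week contributes 2 weekend days (Sat, Sun): 10 × 2 = 20.
The 1 extra day is Wednesday — none qualify.
Total: 20 + 0 = 20.

20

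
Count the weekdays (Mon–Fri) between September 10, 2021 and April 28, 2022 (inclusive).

165

September 10, 2021 is a Friday.
From September 10, 2021 to April 28, 2022 is 231 days inclusive.
231 = 7 × 33, so the span is exactly 33 full weeks.
Each full week contributes 5 weekdays (Mon–Fri): 33 × 5 = 165.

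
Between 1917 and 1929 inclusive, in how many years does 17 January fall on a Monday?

Day of week of January 17 in each year:
1917: Wed, 1918: Thu, 1919: Fri, 1920: Sat, 1921: Mon ✓, 1922: Tue, 1923: Wed, 1924: Thu, 1925: Sat, 1926: Sun, 1927: Mon ✓, 1928: Tue, 1929: Thu
Mondays: 1921, 1927.

2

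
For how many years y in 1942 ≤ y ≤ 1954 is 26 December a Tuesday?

2

Day of week of December 26 in each year:
1942: Sat, 1943: Sun, 1944: Tue ✓, 1945: Wed, 1946: Thu, 1947: Fri, 1948: Sun, 1949: Mon, 1950: Tue ✓, 1951: Wed, 1952: Fri, 1953: Sat, 1954: Sun
Tuesdays: 1944, 1950.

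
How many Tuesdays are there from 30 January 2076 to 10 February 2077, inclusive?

30 January 2076 is a Thursday.
From 30 January 2076 to 10 February 2077 is 378 days inclusive.
378 = 7 × 54, so the span is exactly 54 full weeks.
Each full week contributes one Tuesday: 54 so far.
Total: 54.

54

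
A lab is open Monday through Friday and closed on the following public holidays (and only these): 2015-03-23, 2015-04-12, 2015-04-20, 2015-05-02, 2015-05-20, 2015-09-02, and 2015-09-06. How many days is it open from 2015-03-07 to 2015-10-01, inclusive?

145

2015-03-07 is a Saturday.
That's 209 days from start to end, counting both.
209 = 7 × 29 + 6, so there are 29 full weeks plus 6 extra days.
Each full week contributes 5 weekdays (Mon–Fri): 29 × 5 = 145.
The 6 extra days are Sat, Sun, Mon, Tue, Wed, Thu — 4 of them qualify.
Total: 145 + 4 = 149.
Holidays: 2015-03-23 (Mon); 2015-04-12 (Sun); 2015-04-20 (Mon); 2015-05-02 (Sat); 2015-05-20 (Wed); 2015-09-02 (Wed); 2015-09-06 (Sun).
4 of the 7 holidays fall on weekdays; the rest are weekends and were already excluded.
Business days: 149 − 4 = 145.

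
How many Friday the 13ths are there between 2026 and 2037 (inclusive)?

Friday-the-13ths by year:
2026: Feb, Mar, Nov
2027: Aug
2028: Oct
2029: Apr, Jul
2030: Sep, Dec
2031: Jun
2032: Feb, Aug
2033: May
2034: Jan, Oct
2035: Apr, Jul
2036: Jun
2037: Feb, Mar, Nov

21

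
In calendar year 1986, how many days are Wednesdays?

1 January 1986 is a Wednesday.
That's 365 days from start to end, counting both.
365 = 7 × 52 + 1, so there are 52 full weeks plus 1 extra day.
Each full week contributes one Wednesday: 52 so far.
The 1 extra day is Wednesday — 1 of them qualifies.
Total: 52 + 1 = 53.

53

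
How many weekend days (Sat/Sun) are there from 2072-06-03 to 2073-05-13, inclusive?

2072-06-03 is a Friday.
That's 345 days from start to end, counting both.
345 = 7 × 49 + 2, so there are 49 full weeks plus 2 extra days.
Each full week contributes 2 weekend days (Sat, Sun): 49 × 2 = 98.
The 2 extra days are Friday, Saturday — 1 of them qualifies.
Total: 98 + 1 = 99.

99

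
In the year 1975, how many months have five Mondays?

4

A month has five Mondays exactly when Monday falls within its first (length − 28) days.
Jan: 31 days, starts Wed → 5 of Wed, Thu, Fri
Feb: 28 days, starts Sat → 5 of (none)
Mar: 31 days, starts Sat → 5 of Sat, Sun, Mon ✓
Apr: 30 days, starts Tue → 5 of Tue, Wed
May: 31 days, starts Thu → 5 of Thu, Fri, Sat
Jun: 30 days, starts Sun → 5 of Sun, Mon ✓
Jul: 31 days, starts Tue → 5 of Tue, Wed, Thu
Aug: 31 days, starts Fri → 5 of Fri, Sat, Sun
Sep: 30 days, starts Mon → 5 of Mon, Tue ✓
Oct: 31 days, starts Wed → 5 of Wed, Thu, Fri
Nov: 30 days, starts Sat → 5 of Sat, Sun
Dec: 31 days, starts Mon → 5 of Mon, Tue, Wed ✓
Months with five Mondays: Mar, Jun, Sep, Dec.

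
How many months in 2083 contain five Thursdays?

4

A month has five Thursdays exactly when Thursday falls within its first (length − 28) days.
Jan: 31 days, starts Fri → 5 of Fri, Sat, Sun
Feb: 28 days, starts Mon → 5 of (none)
Mar: 31 days, starts Mon → 5 of Mon, Tue, Wed
Apr: 30 days, starts Thu → 5 of Thu, Fri ✓
May: 31 days, starts Sat → 5 of Sat, Sun, Mon
Jun: 30 days, starts Tue → 5 of Tue, Wed
Jul: 31 days, starts Thu → 5 of Thu, Fri, Sat ✓
Aug: 31 days, starts Sun → 5 of Sun, Mon, Tue
Sep: 30 days, starts Wed → 5 of Wed, Thu ✓
Oct: 31 days, starts Fri → 5 of Fri, Sat, Sun
Nov: 30 days, starts Mon → 5 of Mon, Tue
Dec: 31 days, starts Wed → 5 of Wed, Thu, Fri ✓
Months with five Thursdays: Apr, Jul, Sep, Dec.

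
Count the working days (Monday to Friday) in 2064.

Jan 1, 2064 is a Tuesday.
From Jan 1, 2064 to Dec 31, 2064 is 366 days inclusive.
366 = 7 × 52 + 2, so there are 52 full weeks plus 2 extra days.
Each full week contributes 5 weekdays (Mon–Fri): 52 × 5 = 260.
The 2 extra days are Tue, Wed — 2 of them qualify.
Total: 260 + 2 = 262.

262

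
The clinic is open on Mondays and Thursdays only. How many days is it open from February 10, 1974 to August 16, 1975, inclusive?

February 10, 1974 is a Sunday.
That's 553 days from start to end, counting both.
553 = 7 × 79, so the span is exactly 79 full weeks.
Each full week contributes 2 days from the set (Mon, Thu): 79 × 2 = 158.

158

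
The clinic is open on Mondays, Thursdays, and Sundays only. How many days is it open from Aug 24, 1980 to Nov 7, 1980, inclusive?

Aug 24, 1980 is a Sunday.
That's 76 days from start to end, counting both.
76 = 7 × 10 + 6, so there are 10 full weeks plus 6 extra days.
Each full week contributes 3 days from the set (Mon, Thu, Sun): 10 × 3 = 30.
The 6 extra days are Sun, Mon, Tue, Wed, Thu, Fri — 3 of them qualify.
Total: 30 + 3 = 33.

33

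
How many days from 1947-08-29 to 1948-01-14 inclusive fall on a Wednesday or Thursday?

1947-08-29 is a Friday.
From 1947-08-29 to 1948-01-14 is 139 days inclusive.
139 = 7 × 19 + 6, so there are 19 full weeks plus 6 extra days.
Each full week contributes 2 days from the set (Wed, Thu): 19 × 2 = 38.
The 6 extra days are Fri, Sat, Sun, Mon, Tue, Wed — 1 of them qualifies.
Total: 38 + 1 = 39.

39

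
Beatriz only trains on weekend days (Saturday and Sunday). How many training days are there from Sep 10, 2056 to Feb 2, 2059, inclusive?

Sep 10, 2056 is a Sunday.
The range spans 876 days (inclusive of both endpoints).
876 = 7 × 125 + 1, so there are 125 full weeks plus 1 extra day.
Each full week contributes 2 weekend days (Sat, Sun): 125 × 2 = 250.
The 1 extra day is Sunday — 1 of them qualifies.
Total: 250 + 1 = 251.

251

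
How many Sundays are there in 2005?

January 1, 2005 is a Saturday.
That's 365 days from start to end, counting both.
365 = 7 × 52 + 1, so there are 52 full weeks plus 1 extra day.
Each full week contributes one Sunday: 52 so far.
The 1 extra day is Saturday — none qualify.
Total: 52 + 0 = 52.

52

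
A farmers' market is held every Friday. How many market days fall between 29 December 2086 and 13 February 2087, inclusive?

29 December 2086 is a Sunday.
That's 47 days from start to end, counting both.
47 = 7 × 6 + 5, so there are 6 full weeks plus 5 extra days.
Each full week contributes one Friday: 6 so far.
The 5 extra days are Sunday, Monday, Tuesday, Wednesday, Thursday — none qualify.
Total: 6 + 0 = 6.

6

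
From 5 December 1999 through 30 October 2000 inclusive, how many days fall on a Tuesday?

47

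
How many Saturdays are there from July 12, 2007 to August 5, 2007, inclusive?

July 12, 2007 is a Thursday.
From July 12, 2007 to August 5, 2007 is 25 days inclusive.
25 = 7 × 3 + 4, so there are 3 full weeks plus 4 extra days.
Each full week contributes one Saturday: 3 so far.
The 4 extra days are Thursday, Friday, Saturday, Sunday — 1 of them qualifies.
Total: 3 + 1 = 4.

4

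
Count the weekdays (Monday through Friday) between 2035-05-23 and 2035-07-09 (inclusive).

2035-05-23 is a Wednesday.
The range spans 48 days (inclusive of both endpoints).
48 = 7 × 6 + 6, so there are 6 full weeks plus 6 extra days.
Each full week contributes 5 weekdays (Mon–Fri): 6 × 5 = 30.
The 6 extra days are Wed, Thu, Fri, Sat, Sun, Mon — 4 of them qualify.
Total: 30 + 4 = 34.

34 weekdays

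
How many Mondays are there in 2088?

52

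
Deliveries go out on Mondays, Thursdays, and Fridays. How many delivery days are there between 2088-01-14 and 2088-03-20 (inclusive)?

2088-01-14 is a Wednesday.
From 2088-01-14 to 2088-03-20 is 67 days inclusive.
67 = 7 × 9 + 4, so there are 9 full weeks plus 4 extra days.
Each full week contributes 3 days from the set (Mon, Thu, Fri): 9 × 3 = 27.
The 4 extra days are Wed, Thu, Fri, Sat — 2 of them qualify.
Total: 27 + 2 = 29.

29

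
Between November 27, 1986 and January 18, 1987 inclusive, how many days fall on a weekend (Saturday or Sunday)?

16

November 27, 1986 is a Thursday.
From November 27, 1986 to January 18, 1987 is 53 days inclusive.
53 = 7 × 7 + 4, so there are 7 full weeks plus 4 extra days.
Each full week contributes 2 weekend days (Sat, Sun): 7 × 2 = 14.
The 4 extra days are Thursday, Friday, Saturday, Sunday — 2 of them qualify.
Total: 14 + 2 = 16.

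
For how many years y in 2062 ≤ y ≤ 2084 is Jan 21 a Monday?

Day of week of January 21 in each year:
2062: Sat, 2063: Sun, 2064: Mon ✓, 2065: Wed, 2066: Thu, 2067: Fri, 2068: Sat, 2069: Mon ✓, 2070: Tue, 2071: Wed, 2072: Thu, 2073: Sat, 2074: Sun, 2075: Mon ✓, 2076: Tue, 2077: Thu, 2078: Fri, 2079: Sat, 2080: Sun, 2081: Tue, 2082: Wed, 2083: Thu, 2084: Fri
Mondays: 2064, 2069, 2075.

3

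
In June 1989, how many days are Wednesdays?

Jun 1, 1989 is a Thursday.
That's 30 days from start to end, counting both.
30 = 7 × 4 + 2, so there are 4 full weeks plus 2 extra days.
Each full week contributes one Wednesday: 4 so far.
The 2 extra days are Thu, Fri — none qualify.
Total: 4 + 0 = 4.

4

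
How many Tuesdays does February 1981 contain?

1 February 1981 is a Sunday.
That's 28 days from start to end, counting both.
28 = 7 × 4, so the span is exactly 4 full weeks.
Each full week contributes one Tuesday: 4 so far.
Total: 4.

4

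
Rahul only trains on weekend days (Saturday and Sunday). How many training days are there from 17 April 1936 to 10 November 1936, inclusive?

17 April 1936 is a Friday.
The range spans 208 days (inclusive of both endpoints).
208 = 7 × 29 + 5, so there are 29 full weeks plus 5 extra days.
Each full week contributes 2 weekend days (Sat, Sun): 29 × 2 = 58.
The 5 extra days are Friday, Saturday, Sunday, Monday, Tuesday — 2 of them qualify.
Total: 58 + 2 = 60.

60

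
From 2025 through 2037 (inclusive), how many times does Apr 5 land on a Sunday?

2

Day of week of April 5 in each year:
2025: Sat, 2026: Sun ✓, 2027: Mon, 2028: Wed, 2029: Thu, 2030: Fri, 2031: Sat, 2032: Mon, 2033: Tue, 2034: Wed, 2035: Thu, 2036: Sat, 2037: Sun ✓
Sundays: 2026, 2037.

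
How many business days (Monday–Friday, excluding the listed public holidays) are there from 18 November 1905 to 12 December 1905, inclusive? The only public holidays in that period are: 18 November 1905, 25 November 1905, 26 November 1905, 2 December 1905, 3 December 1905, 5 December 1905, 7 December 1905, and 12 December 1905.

14 business days

18 November 1905 is a Saturday.
The range spans 25 days (inclusive of both endpoints).
25 = 7 × 3 + 4, so there are 3 full weeks plus 4 extra days.
Each full week contributes 5 weekdays (Mon–Fri): 3 × 5 = 15.
The 4 extra days are Saturday, Sunday, Monday, Tuesday — 2 of them qualify.
Total: 15 + 2 = 17.
Holidays: 18 November 1905 (Sat); 25 November 1905 (Sat); 26 November 1905 (Sun); 2 December 1905 (Sat); 3 December 1905 (Sun); 5 December 1905 (Tue); 7 December 1905 (Thu); 12 December 1905 (Tue).
3 of the 8 holidays fall on weekdays; the rest are weekends and were already excluded.
Business days: 17 − 3 = 14.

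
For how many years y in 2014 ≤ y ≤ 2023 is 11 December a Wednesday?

Day of week of December 11 in each year:
2014: Thu, 2015: Fri, 2016: Sun, 2017: Mon, 2018: Tue, 2019: Wed ✓, 2020: Fri, 2021: Sat, 2022: Sun, 2023: Mon
Wednesdays: 2019.

1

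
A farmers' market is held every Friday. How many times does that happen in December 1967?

5

December 1, 1967 is a Friday.
The range spans 31 days (inclusive of both endpoints).
31 = 7 × 4 + 3, so there are 4 full weeks plus 3 extra days.
Each full week contributes one Friday: 4 so far.
The 3 extra days are Fri, Sat, Sun — 1 of them qualifies.
Total: 4 + 1 = 5.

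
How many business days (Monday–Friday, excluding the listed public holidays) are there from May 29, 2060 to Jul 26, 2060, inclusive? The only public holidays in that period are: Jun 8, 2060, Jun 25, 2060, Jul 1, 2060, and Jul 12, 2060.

May 29, 2060 is a Saturday.
The range spans 59 days (inclusive of both endpoints).
59 = 7 × 8 + 3, so there are 8 full weeks plus 3 extra days.
Each full week contributes 5 weekdays (Mon–Fri): 8 × 5 = 40.
The 3 extra days are Saturday, Sunday, Monday — 1 of them qualifies.
Total: 40 + 1 = 41.
Holidays: Jun 8, 2060 (Tue); Jun 25, 2060 (Fri); Jul 1, 2060 (Thu); Jul 12, 2060 (Mon).
All 4 holidays fall on weekdays, so subtract 4.
Business days: 41 − 4 = 37.

37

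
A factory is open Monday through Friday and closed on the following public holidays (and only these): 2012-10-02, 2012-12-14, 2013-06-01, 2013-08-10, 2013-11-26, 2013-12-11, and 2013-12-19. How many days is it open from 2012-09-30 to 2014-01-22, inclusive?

338 business days

2012-09-30 is a Sunday.
That's 480 days from start to end, counting both.
480 = 7 × 68 + 4, so there are 68 full weeks plus 4 extra days.
Each full week contributes 5 weekdays (Mon–Fri): 68 × 5 = 340.
The 4 extra days are Sun, Mon, Tue, Wed — 3 of them qualify.
Total: 340 + 3 = 343.
Holidays: 2012-10-02 (Tue); 2012-12-14 (Fri); 2013-06-01 (Sat); 2013-08-10 (Sat); 2013-11-26 (Tue); 2013-12-11 (Wed); 2013-12-19 (Thu).
5 of the 7 holidays fall on weekdays; the rest are weekends and were already excluded.
Business days: 343 − 5 = 338.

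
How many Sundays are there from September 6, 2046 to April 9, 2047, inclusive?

31 Sundays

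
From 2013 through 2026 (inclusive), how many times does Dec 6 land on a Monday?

1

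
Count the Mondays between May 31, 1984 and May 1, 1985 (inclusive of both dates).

May 31, 1984 is a Thursday.
That's 336 days from start to end, counting both.
336 = 7 × 48, so the span is exactly 48 full weeks.
Each full week contributes one Monday: 48 so far.
Total: 48.

48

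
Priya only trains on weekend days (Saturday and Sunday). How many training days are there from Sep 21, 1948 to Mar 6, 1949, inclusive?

Sep 21, 1948 is a Tuesday.
That's 167 days from start to end, counting both.
167 = 7 × 23 + 6, so there are 23 full weeks plus 6 extra days.
Each full week contributes 2 weekend days (Sat, Sun): 23 × 2 = 46.
The 6 extra days are Tue, Wed, Thu, Fri, Sat, Sun — 2 of them qualify.
Total: 46 + 2 = 48.

48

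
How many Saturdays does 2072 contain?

53

1 January 2072 is a Friday.
The range spans 366 days (inclusive of both endpoints).
366 = 7 × 52 + 2, so there are 52 full weeks plus 2 extra days.
Each full week contributes one Saturday: 52 so far.
The 2 extra days are Friday, Saturday — 1 of them qualifies.
Total: 52 + 1 = 53.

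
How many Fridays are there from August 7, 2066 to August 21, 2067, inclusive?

August 7, 2066 is a Saturday.
The range spans 380 days (inclusive of both endpoints).
380 = 7 × 54 + 2, so there are 54 full weeks plus 2 extra days.
Each full week contributes one Friday: 54 so far.
The 2 extra days are Sat, Sun — none qualify.
Total: 54 + 0 = 54.

54 Fridays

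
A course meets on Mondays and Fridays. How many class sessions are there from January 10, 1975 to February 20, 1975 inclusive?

January 10, 1975 is a Friday.
From January 10, 1975 to February 20, 1975 is 42 days inclusive.
42 = 7 × 6, so the span is exactly 6 full weeks.
Each full week contributes 2 days from the set (Mon, Fri): 6 × 2 = 12.

12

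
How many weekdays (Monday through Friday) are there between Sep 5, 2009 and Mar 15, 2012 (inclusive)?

659

Sep 5, 2009 is a Saturday.
That's 923 days from start to end, counting both.
923 = 7 × 131 + 6, so there are 131 full weeks plus 6 extra days.
Each full week contributes 5 weekdays (Mon–Fri): 131 × 5 = 655.
The 6 extra days are Sat, Sun, Mon, Tue, Wed, Thu — 4 of them qualify.
Total: 655 + 4 = 659.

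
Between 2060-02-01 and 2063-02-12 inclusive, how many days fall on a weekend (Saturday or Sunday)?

317

2060-02-01 is a Sunday.
The range spans 1108 days (inclusive of both endpoints).
1108 = 7 × 158 + 2, so there are 158 full weeks plus 2 extra days.
Each full week contributes 2 weekend days (Sat, Sun): 158 × 2 = 316.
The 2 extra days are Sun, Mon — 1 of them qualifies.
Total: 316 + 1 = 317.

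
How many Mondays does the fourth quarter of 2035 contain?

14

October 1, 2035 is a Monday.
From October 1, 2035 to December 31, 2035 is 92 days inclusive.
92 = 7 × 13 + 1, so there are 13 full weeks plus 1 extra day.
Each full week contributes one Monday: 13 so far.
The 1 extra day is Monday — 1 of them qualifies.
Total: 13 + 1 = 14.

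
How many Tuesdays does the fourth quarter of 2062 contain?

13

1 October 2062 is a Sunday.
The range spans 92 days (inclusive of both endpoints).
92 = 7 × 13 + 1, so there are 13 full weeks plus 1 extra day.
Each full week contributes one Tuesday: 13 so far.
The 1 extra day is Sun — none qualify.
Total: 13 + 0 = 13.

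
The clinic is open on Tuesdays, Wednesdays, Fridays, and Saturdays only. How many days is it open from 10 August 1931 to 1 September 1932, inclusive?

10 August 1931 is a Monday.
That's 389 days from start to end, counting both.
389 = 7 × 55 + 4, so there are 55 full weeks plus 4 extra days.
Each full week contributes 4 days from the set (Tue, Wed, Fri, Sat): 55 × 4 = 220.
The 4 extra days are Mon, Tue, Wed, Thu — 2 of them qualify.
Total: 220 + 2 = 222.

222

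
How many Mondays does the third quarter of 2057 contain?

1 July 2057 is a Sunday.
From 1 July 2057 to 30 September 2057 is 92 days inclusive.
92 = 7 × 13 + 1, so there are 13 full weeks plus 1 extra day.
Each full week contributes one Monday: 13 so far.
The 1 extra day is Sunday — none qualify.
Total: 13 + 0 = 13.

13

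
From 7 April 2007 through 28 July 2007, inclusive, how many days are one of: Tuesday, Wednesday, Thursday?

48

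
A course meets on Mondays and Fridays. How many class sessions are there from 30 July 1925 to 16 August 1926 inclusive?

110

30 July 1925 is a Thursday.
That's 383 days from start to end, counting both.
383 = 7 × 54 + 5, so there are 54 full weeks plus 5 extra days.
Each full week contributes 2 days from the set (Mon, Fri): 54 × 2 = 108.
The 5 extra days are Thu, Fri, Sat, Sun, Mon — 2 of them qualify.
Total: 108 + 2 = 110.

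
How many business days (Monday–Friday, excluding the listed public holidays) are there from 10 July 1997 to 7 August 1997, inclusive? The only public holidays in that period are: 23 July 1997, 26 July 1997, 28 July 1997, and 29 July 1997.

18 business days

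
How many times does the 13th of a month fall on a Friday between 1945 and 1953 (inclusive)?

16

Friday-the-13ths by year:
1945: Apr, Jul
1946: Sep, Dec
1947: Jun
1948: Feb, Aug
1949: May
1950: Jan, Oct
1951: Apr, Jul
1952: Jun
1953: Feb, Mar, Nov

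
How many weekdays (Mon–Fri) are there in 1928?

261

1 January 1928 is a Sunday.
From 1 January 1928 to 31 December 1928 is 366 days inclusive.
366 = 7 × 52 + 2, so there are 52 full weeks plus 2 extra days.
Each full week contributes 5 weekdays (Mon–Fri): 52 × 5 = 260.
The 2 extra days are Sun, Mon — 1 of them qualifies.
Total: 260 + 1 = 261.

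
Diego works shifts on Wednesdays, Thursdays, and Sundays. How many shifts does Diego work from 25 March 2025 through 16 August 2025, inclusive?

62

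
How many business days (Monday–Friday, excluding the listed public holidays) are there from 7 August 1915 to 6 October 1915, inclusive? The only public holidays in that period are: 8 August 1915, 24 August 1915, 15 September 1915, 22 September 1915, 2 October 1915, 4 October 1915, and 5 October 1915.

38 business days

7 August 1915 is a Saturday.
The range spans 61 days (inclusive of both endpoints).
61 = 7 × 8 + 5, so there are 8 full weeks plus 5 extra days.
Each full week contributes 5 weekdays (Mon–Fri): 8 × 5 = 40.
The 5 extra days are Sat, Sun, Mon, Tue, Wed — 3 of them qualify.
Total: 40 + 3 = 43.
Holidays: 8 August 1915 (Sun); 24 August 1915 (Tue); 15 September 1915 (Wed); 22 September 1915 (Wed); 2 October 1915 (Sat); 4 October 1915 (Mon); 5 October 1915 (Tue).
5 of the 7 holidays fall on weekdays; the rest are weekends and were already excluded.
Business days: 43 − 5 = 38.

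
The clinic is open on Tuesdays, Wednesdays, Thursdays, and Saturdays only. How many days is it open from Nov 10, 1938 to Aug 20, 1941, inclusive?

580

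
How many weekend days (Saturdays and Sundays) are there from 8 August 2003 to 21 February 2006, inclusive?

8 August 2003 is a Friday.
The range spans 929 days (inclusive of both endpoints).
929 = 7 × 132 + 5, so there are 132 full weeks plus 5 extra days.
Each full week contributes 2 weekend days (Sat, Sun): 132 × 2 = 264.
The 5 extra days are Fri, Sat, Sun, Mon, Tue — 2 of them qualify.
Total: 264 + 2 = 266.

266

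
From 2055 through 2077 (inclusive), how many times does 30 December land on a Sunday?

Day of week of December 30 in each year:
2055: Thu, 2056: Sat, 2057: Sun ✓, 2058: Mon, 2059: Tue, 2060: Thu, 2061: Fri, 2062: Sat, 2063: Sun ✓, 2064: Tue, 2065: Wed, 2066: Thu, 2067: Fri, 2068: Sun ✓, 2069: Mon, 2070: Tue, 2071: Wed, 2072: Fri, 2073: Sat, 2074: Sun ✓, 2075: Mon, 2076: Wed, 2077: Thu
Sundays: 2057, 2063, 2068, 2074.

4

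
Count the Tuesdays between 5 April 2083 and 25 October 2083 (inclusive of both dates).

29 Tuesdays

5 April 2083 is a Monday.
The range spans 204 days (inclusive of both endpoints).
204 = 7 × 29 + 1, so there are 29 full weeks plus 1 extra day.
Each full week contributes one Tuesday: 29 so far.
The 1 extra day is Mon — none qualify.
Total: 29 + 0 = 29.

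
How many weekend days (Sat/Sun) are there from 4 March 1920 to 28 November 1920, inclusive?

78

4 March 1920 is a Thursday.
The range spans 270 days (inclusive of both endpoints).
270 = 7 × 38 + 4, so there are 38 full weeks plus 4 extra days.
Each full week contributes 2 weekend days (Sat, Sun): 38 × 2 = 76.
The 4 extra days are Thursday, Friday, Saturday, Sunday — 2 of them qualify.
Total: 76 + 2 = 78.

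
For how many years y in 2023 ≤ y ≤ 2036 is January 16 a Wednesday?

Day of week of January 16 in each year:
2023: Mon, 2024: Tue, 2025: Thu, 2026: Fri, 2027: Sat, 2028: Sun, 2029: Tue, 2030: Wed ✓, 2031: Thu, 2032: Fri, 2033: Sun, 2034: Mon, 2035: Tue, 2036: Wed ✓
Wednesdays: 2030, 2036.

2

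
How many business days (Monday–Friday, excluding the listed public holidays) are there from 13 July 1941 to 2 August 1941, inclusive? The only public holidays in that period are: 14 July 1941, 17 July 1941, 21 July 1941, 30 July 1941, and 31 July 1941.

10 business days

13 July 1941 is a Sunday.
The range spans 21 days (inclusive of both endpoints).
21 = 7 × 3, so the span is exactly 3 full weeks.
Each full week contributes 5 weekdays (Mon–Fri): 3 × 5 = 15.
Total: 15.
Holidays: 14 July 1941 (Mon); 17 July 1941 (Thu); 21 July 1941 (Mon); 30 July 1941 (Wed); 31 July 1941 (Thu).
All 5 holidays fall on weekdays, so subtract 5.
Business days: 15 − 5 = 10.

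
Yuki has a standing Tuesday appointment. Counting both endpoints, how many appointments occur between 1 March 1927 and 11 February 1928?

1 March 1927 is a Tuesday.
The range spans 348 days (inclusive of both endpoints).
348 = 7 × 49 + 5, so there are 49 full weeks plus 5 extra days.
Each full week contributes one Tuesday: 49 so far.
The 5 extra days are Tuesday, Wednesday, Thursday, Friday, Saturday — 1 of them qualifies.
Total: 49 + 1 = 50.

50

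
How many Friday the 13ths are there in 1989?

The 13th falls on a Friday when the month's 13th has weekday Fri.
Jan 13 is Fri ✓; Feb 13 is Mon; Mar 13 is Mon; Apr 13 is Thu; May 13 is Sat; Jun 13 is Tue; Jul 13 is Thu; Aug 13 is Sun; Sep 13 is Wed; Oct 13 is Fri ✓; Nov 13 is Mon; Dec 13 is Wed.
Friday the 13ths: Jan, Oct.

2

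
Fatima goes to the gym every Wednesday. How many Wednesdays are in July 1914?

Jul 1, 1914 is a Wednesday.
From Jul 1, 1914 to Jul 31, 1914 is 31 days inclusive.
31 = 7 × 4 + 3, so there are 4 full weeks plus 3 extra days.
Each full week contributes one Wednesday: 4 so far.
The 3 extra days are Wed, Thu, Fri — 1 of them qualifies.
Total: 4 + 1 = 5.

5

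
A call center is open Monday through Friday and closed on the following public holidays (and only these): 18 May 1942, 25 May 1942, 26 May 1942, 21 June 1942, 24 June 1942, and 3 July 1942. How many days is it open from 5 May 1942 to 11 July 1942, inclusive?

44 working days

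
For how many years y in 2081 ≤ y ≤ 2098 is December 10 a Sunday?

Day of week of December 10 in each year:
2081: Wed, 2082: Thu, 2083: Fri, 2084: Sun ✓, 2085: Mon, 2086: Tue, 2087: Wed, 2088: Fri, 2089: Sat, 2090: Sun ✓, 2091: Mon, 2092: Wed, 2093: Thu, 2094: Fri, 2095: Sat, 2096: Mon, 2097: Tue, 2098: Wed
Sundays: 2084, 2090.

2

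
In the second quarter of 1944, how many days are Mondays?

13

1 April 1944 is a Saturday.
From 1 April 1944 to 30 June 1944 is 91 days inclusive.
91 = 7 × 13, so the span is exactly 13 full weeks.
Each full week contributes one Monday: 13 so far.
Total: 13.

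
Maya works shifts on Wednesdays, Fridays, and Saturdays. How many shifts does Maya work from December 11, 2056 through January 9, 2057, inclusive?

12

December 11, 2056 is a Monday.
The range spans 30 days (inclusive of both endpoints).
30 = 7 × 4 + 2, so there are 4 full weeks plus 2 extra days.
Each full week contributes 3 days from the set (Wed, Fri, Sat): 4 × 3 = 12.
The 2 extra days are Mon, Tue — none qualify.
Total: 12 + 0 = 12.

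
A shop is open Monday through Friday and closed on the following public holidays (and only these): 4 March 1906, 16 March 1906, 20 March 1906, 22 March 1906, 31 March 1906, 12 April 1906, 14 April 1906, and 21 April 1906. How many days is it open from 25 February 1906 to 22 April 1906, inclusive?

25 February 1906 is a Sunday.
From 25 February 1906 to 22 April 1906 is 57 days inclusive.
57 = 7 × 8 + 1, so there are 8 full weeks plus 1 extra day.
Each full week contributes 5 weekdays (Mon–Fri): 8 × 5 = 40.
The 1 extra day is Sun — none qualify.
Total: 40 + 0 = 40.
Holidays: 4 March 1906 (Sun); 16 March 1906 (Fri); 20 March 1906 (Tue); 22 March 1906 (Thu); 31 March 1906 (Sat); 12 April 1906 (Thu); 14 April 1906 (Sat); 21 April 1906 (Sat).
4 of the 8 holidays fall on weekdays; the rest are weekends and were already excluded.
Business days: 40 − 4 = 36.

36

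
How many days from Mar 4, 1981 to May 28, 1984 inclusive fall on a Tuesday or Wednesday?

Mar 4, 1981 is a Wednesday.
From Mar 4, 1981 to May 28, 1984 is 1182 days inclusive.
1182 = 7 × 168 + 6, so there are 168 full weeks plus 6 extra days.
Each full week contributes 2 days from the set (Tue, Wed): 168 × 2 = 336.
The 6 extra days are Wed, Thu, Fri, Sat, Sun, Mon — 1 of them qualifies.
Total: 336 + 1 = 337.

337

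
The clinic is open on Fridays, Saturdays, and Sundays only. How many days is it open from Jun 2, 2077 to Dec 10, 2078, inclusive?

239

Jun 2, 2077 is a Wednesday.
That's 557 days from start to end, counting both.
557 = 7 × 79 + 4, so there are 79 full weeks plus 4 extra days.
Each full week contributes 3 days from the set (Fri, Sat, Sun): 79 × 3 = 237.
The 4 extra days are Wed, Thu, Fri, Sat — 2 of them qualify.
Total: 237 + 2 = 239.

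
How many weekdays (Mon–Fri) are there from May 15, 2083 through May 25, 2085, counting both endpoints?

May 15, 2083 is a Saturday.
That's 742 days from start to end, counting both.
742 = 7 × 106, so the span is exactly 106 full weeks.
Each full week contributes 5 weekdays (Mon–Fri): 106 × 5 = 530.

530 weekdays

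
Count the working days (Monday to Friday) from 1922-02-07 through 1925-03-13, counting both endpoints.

1922-02-07 is a Tuesday.
That's 1131 days from start to end, counting both.
1131 = 7 × 161 + 4, so there are 161 full weeks plus 4 extra days.
Each full week contributes 5 weekdays (Mon–Fri): 161 × 5 = 805.
The 4 extra days are Tuesday, Wednesday, Thursday, Friday — 4 of them qualify.
Total: 805 + 4 = 809.

809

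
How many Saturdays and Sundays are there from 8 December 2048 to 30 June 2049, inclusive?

58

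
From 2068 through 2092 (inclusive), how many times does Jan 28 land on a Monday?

4

Day of week of January 28 in each year:
2068: Sat, 2069: Mon ✓, 2070: Tue, 2071: Wed, 2072: Thu, 2073: Sat, 2074: Sun, 2075: Mon ✓, 2076: Tue, 2077: Thu, 2078: Fri, 2079: Sat, 2080: Sun, 2081: Tue, 2082: Wed, 2083: Thu, 2084: Fri, 2085: Sun, 2086: Mon ✓, 2087: Tue, 2088: Wed, 2089: Fri, 2090: Sat, 2091: Sun, 2092: Mon ✓
Mondays: 2069, 2075, 2086, 2092.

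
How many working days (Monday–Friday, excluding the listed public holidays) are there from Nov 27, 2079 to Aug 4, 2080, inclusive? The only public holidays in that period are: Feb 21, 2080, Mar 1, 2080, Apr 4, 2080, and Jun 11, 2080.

Nov 27, 2079 is a Monday.
That's 252 days from start to end, counting both.
252 = 7 × 36, so the span is exactly 36 full weeks.
Each full week contributes 5 weekdays (Mon–Fri): 36 × 5 = 180.
Total: 180.
Holidays: Feb 21, 2080 (Wed); Mar 1, 2080 (Fri); Apr 4, 2080 (Thu); Jun 11, 2080 (Tue).
All 4 holidays fall on weekdays, so subtract 4.
Business days: 180 − 4 = 176.

176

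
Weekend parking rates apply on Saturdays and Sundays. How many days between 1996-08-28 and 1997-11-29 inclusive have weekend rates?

1996-08-28 is a Wednesday.
The range spans 459 days (inclusive of both endpoints).
459 = 7 × 65 + 4, so there are 65 full weeks plus 4 extra days.
Each full week contributes 2 weekend days (Sat, Sun): 65 × 2 = 130.
The 4 extra days are Wednesday, Thursday, Friday, Saturday — 1 of them qualifies.
Total: 130 + 1 = 131.

131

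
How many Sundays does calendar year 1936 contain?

January 1, 1936 is a Wednesday.
That's 366 days from start to end, counting both.
366 = 7 × 52 + 2, so there are 52 full weeks plus 2 extra days.
Each full week contributes one Sunday: 52 so far.
The 2 extra days are Wed, Thu — none qualify.
Total: 52 + 0 = 52.

52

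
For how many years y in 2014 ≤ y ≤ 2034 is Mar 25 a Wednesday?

3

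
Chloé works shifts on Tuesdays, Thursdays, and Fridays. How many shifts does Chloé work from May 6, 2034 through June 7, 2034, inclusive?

13

May 6, 2034 is a Saturday.
From May 6, 2034 to June 7, 2034 is 33 days inclusive.
33 = 7 × 4 + 5, so there are 4 full weeks plus 5 extra days.
Each full week contributes 3 days from the set (Tue, Thu, Fri): 4 × 3 = 12.
The 5 extra days are Saturday, Sunday, Monday, Tuesday, Wednesday — 1 of them qualifies.
Total: 12 + 1 = 13.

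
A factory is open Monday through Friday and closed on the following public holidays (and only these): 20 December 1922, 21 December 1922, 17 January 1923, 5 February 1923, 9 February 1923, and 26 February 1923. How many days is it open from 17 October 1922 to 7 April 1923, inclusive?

118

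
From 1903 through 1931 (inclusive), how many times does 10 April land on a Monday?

4

Day of week of April 10 in each year:
1903: Fri, 1904: Sun, 1905: Mon ✓, 1906: Tue, 1907: Wed, 1908: Fri, 1909: Sat, 1910: Sun, 1911: Mon ✓, 1912: Wed, 1913: Thu, 1914: Fri, 1915: Sat, 1916: Mon ✓, 1917: Tue, 1918: Wed, 1919: Thu, 1920: Sat, 1921: Sun, 1922: Mon ✓, 1923: Tue, 1924: Thu, 1925: Fri, 1926: Sat, 1927: Sun, 1928: Tue, 1929: Wed, 1930: Thu, 1931: Fri
Mondays: 1905, 1911, 1916, 1922.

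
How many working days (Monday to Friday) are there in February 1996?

21 weekdays

Feb 1, 1996 is a Thursday.
The range spans 29 days (inclusive of both endpoints).
29 = 7 × 4 + 1, so there are 4 full weeks plus 1 extra day.
Each full week contributes 5 weekdays (Mon–Fri): 4 × 5 = 20.
The 1 extra day is Thursday — 1 of them qualifies.
Total: 20 + 1 = 21.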